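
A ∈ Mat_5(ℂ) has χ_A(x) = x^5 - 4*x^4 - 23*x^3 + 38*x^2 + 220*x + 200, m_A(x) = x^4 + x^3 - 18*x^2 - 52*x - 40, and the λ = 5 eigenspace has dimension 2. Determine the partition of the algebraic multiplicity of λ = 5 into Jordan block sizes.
Block sizes for λ = 5: [1, 1]

Step 1 — from the characteristic polynomial, algebraic multiplicity of λ = 5 is 2. From dim ker(A − (5)·I) = 2, there are exactly 2 Jordan blocks for λ = 5.
Step 2 — from the minimal polynomial, the factor (x − 5) tells us the largest block for λ = 5 has size 1.
Step 3 — with total size 2, 2 blocks, and largest block 1, the block sizes (in nonincreasing order) are [1, 1].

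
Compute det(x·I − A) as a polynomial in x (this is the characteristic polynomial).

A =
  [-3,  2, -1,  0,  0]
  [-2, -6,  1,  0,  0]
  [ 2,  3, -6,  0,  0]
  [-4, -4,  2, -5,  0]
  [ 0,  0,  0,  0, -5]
x^5 + 25*x^4 + 250*x^3 + 1250*x^2 + 3125*x + 3125

Expanding det(x·I − A) (e.g. by cofactor expansion or by noting that A is similar to its Jordan form J, which has the same characteristic polynomial as A) gives
  χ_A(x) = x^5 + 25*x^4 + 250*x^3 + 1250*x^2 + 3125*x + 3125
which factors as (x + 5)^5. The eigenvalues (with algebraic multiplicities) are λ = -5 with multiplicity 5.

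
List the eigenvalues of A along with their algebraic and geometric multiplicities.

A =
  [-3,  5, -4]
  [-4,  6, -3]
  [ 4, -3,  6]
λ = 3: alg = 3, geom = 1

Step 1 — factor the characteristic polynomial to read off the algebraic multiplicities:
  χ_A(x) = (x - 3)^3

Step 2 — compute geometric multiplicities via the rank-nullity identity g(λ) = n − rank(A − λI):
  rank(A − (3)·I) = 2, so dim ker(A − (3)·I) = n − 2 = 1

Summary:
  λ = 3: algebraic multiplicity = 3, geometric multiplicity = 1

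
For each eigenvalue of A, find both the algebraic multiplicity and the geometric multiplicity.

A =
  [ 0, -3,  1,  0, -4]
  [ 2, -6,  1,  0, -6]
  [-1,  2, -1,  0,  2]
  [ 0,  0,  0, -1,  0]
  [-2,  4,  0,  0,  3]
λ = -1: alg = 5, geom = 3

Step 1 — factor the characteristic polynomial to read off the algebraic multiplicities:
  χ_A(x) = (x + 1)^5

Step 2 — compute geometric multiplicities via the rank-nullity identity g(λ) = n − rank(A − λI):
  rank(A − (-1)·I) = 2, so dim ker(A − (-1)·I) = n − 2 = 3

Summary:
  λ = -1: algebraic multiplicity = 5, geometric multiplicity = 3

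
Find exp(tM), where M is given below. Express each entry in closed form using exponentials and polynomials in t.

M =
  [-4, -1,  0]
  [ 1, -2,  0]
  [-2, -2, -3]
e^{tM} =
  [-t*exp(-3*t) + exp(-3*t), -t*exp(-3*t), 0]
  [t*exp(-3*t), t*exp(-3*t) + exp(-3*t), 0]
  [-2*t*exp(-3*t), -2*t*exp(-3*t), exp(-3*t)]

Strategy: write M = P · J · P⁻¹ where J is a Jordan canonical form, so e^{tM} = P · e^{tJ} · P⁻¹, and e^{tJ} can be computed block-by-block.

M has Jordan form
J =
  [-3,  1,  0]
  [ 0, -3,  0]
  [ 0,  0, -3]
(up to reordering of blocks).

Per-block formulas:
  For a 1×1 block at λ = -3: exp(t · [-3]) = [e^(-3t)].
  For a 2×2 Jordan block J_2(-3): exp(t · J_2(-3)) = e^(-3t)·(I + t·N), where N is the 2×2 nilpotent shift.

After assembling e^{tJ} and conjugating by P, we get:

e^{tM} =
  [-t*exp(-3*t) + exp(-3*t), -t*exp(-3*t), 0]
  [t*exp(-3*t), t*exp(-3*t) + exp(-3*t), 0]
  [-2*t*exp(-3*t), -2*t*exp(-3*t), exp(-3*t)]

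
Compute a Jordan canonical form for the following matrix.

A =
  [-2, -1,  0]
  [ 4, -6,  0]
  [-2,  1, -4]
J_2(-4) ⊕ J_1(-4)

The characteristic polynomial is
  det(x·I − A) = x^3 + 12*x^2 + 48*x + 64 = (x + 4)^3

Eigenvalues and multiplicities (the geometric multiplicity of λ is n − rank(A − λI), which equals the number of Jordan blocks for λ):
  λ = -4: algebraic multiplicity = 3, geometric multiplicity = 2

Determining the block sizes for each eigenvalue:
  λ = -4: 2 blocks summing to 3 forces exactly one block of size 2 and the rest size 1 → block sizes [2, 1]

Assembling the blocks gives a Jordan form
J =
  [-4,  1,  0]
  [ 0, -4,  0]
  [ 0,  0, -4]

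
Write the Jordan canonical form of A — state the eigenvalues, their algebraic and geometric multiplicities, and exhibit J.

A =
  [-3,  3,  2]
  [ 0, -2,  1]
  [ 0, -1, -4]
J_3(-3)

The characteristic polynomial is
  det(x·I − A) = x^3 + 9*x^2 + 27*x + 27 = (x + 3)^3

Eigenvalues and multiplicities (the geometric multiplicity of λ is n − rank(A − λI), which equals the number of Jordan blocks for λ):
  λ = -3: algebraic multiplicity = 3, geometric multiplicity = 1

Determining the block sizes for each eigenvalue:
  λ = -3: one block (gm = 1), so the single block has size am = 3 → block sizes [3]

Assembling the blocks gives a Jordan form
J =
  [-3,  1,  0]
  [ 0, -3,  1]
  [ 0,  0, -3]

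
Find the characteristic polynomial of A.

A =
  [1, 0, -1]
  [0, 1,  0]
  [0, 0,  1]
x^3 - 3*x^2 + 3*x - 1

Expanding det(x·I − A) (e.g. by cofactor expansion or by noting that A is similar to its Jordan form J, which has the same characteristic polynomial as A) gives
  χ_A(x) = x^3 - 3*x^2 + 3*x - 1
which factors as (x - 1)^3. The eigenvalues (with algebraic multiplicities) are λ = 1 with multiplicity 3.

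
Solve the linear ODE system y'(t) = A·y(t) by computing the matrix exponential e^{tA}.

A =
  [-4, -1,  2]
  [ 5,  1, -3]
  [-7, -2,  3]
e^{tA} =
  [-3*t^2/2 - 4*t + 1, -t^2/2 - t, t^2/2 + 2*t]
  [3*t^2 + 5*t, t^2 + t + 1, -t^2 - 3*t]
  [-3*t^2/2 - 7*t, -t^2/2 - 2*t, t^2/2 + 3*t + 1]

Strategy: write A = P · J · P⁻¹ where J is a Jordan canonical form, so e^{tA} = P · e^{tJ} · P⁻¹, and e^{tJ} can be computed block-by-block.

A has Jordan form
J =
  [0, 1, 0]
  [0, 0, 1]
  [0, 0, 0]
(up to reordering of blocks).

Per-block formulas:
  For a 3×3 Jordan block J_3(0): exp(t · J_3(0)) = e^(0t)·(I + t·N + (t^2/2)·N^2), where N is the 3×3 nilpotent shift.

After assembling e^{tJ} and conjugating by P, we get:

e^{tA} =
  [-3*t^2/2 - 4*t + 1, -t^2/2 - t, t^2/2 + 2*t]
  [3*t^2 + 5*t, t^2 + t + 1, -t^2 - 3*t]
  [-3*t^2/2 - 7*t, -t^2/2 - 2*t, t^2/2 + 3*t + 1]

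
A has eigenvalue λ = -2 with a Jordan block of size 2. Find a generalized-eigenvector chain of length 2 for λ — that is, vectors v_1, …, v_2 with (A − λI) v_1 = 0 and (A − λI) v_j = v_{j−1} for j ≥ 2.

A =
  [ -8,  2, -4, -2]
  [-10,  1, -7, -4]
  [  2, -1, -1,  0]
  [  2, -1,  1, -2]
A Jordan chain for λ = -2 of length 2:
v_1 = (2, 3, -1, -1)ᵀ
v_2 = (0, 1, 0, 0)ᵀ

Let N = A − (-2)·I. We want v_2 with N^2 v_2 = 0 but N^1 v_2 ≠ 0; then v_{j-1} := N · v_j for j = 2, …, 2.

Pick v_2 = (0, 1, 0, 0)ᵀ.
Then v_1 = N · v_2 = (2, 3, -1, -1)ᵀ.

Sanity check: (A − (-2)·I) v_1 = (0, 0, 0, 0)ᵀ = 0. ✓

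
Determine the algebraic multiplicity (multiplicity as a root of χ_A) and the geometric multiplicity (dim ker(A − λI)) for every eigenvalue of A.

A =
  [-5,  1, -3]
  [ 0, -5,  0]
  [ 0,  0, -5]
λ = -5: alg = 3, geom = 2

Step 1 — factor the characteristic polynomial to read off the algebraic multiplicities:
  χ_A(x) = (x + 5)^3

Step 2 — compute geometric multiplicities via the rank-nullity identity g(λ) = n − rank(A − λI):
  rank(A − (-5)·I) = 1, so dim ker(A − (-5)·I) = n − 1 = 2

Summary:
  λ = -5: algebraic multiplicity = 3, geometric multiplicity = 2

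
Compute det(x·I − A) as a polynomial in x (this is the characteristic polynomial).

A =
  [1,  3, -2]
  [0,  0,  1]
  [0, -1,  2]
x^3 - 3*x^2 + 3*x - 1

Expanding det(x·I − A) (e.g. by cofactor expansion or by noting that A is similar to its Jordan form J, which has the same characteristic polynomial as A) gives
  χ_A(x) = x^3 - 3*x^2 + 3*x - 1
which factors as (x - 1)^3. The eigenvalues (with algebraic multiplicities) are λ = 1 with multiplicity 3.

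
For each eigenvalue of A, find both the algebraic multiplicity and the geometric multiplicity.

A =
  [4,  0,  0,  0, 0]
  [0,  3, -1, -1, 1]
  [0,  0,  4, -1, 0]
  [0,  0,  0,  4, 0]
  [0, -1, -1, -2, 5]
λ = 4: alg = 5, geom = 3

Step 1 — factor the characteristic polynomial to read off the algebraic multiplicities:
  χ_A(x) = (x - 4)^5

Step 2 — compute geometric multiplicities via the rank-nullity identity g(λ) = n − rank(A − λI):
  rank(A − (4)·I) = 2, so dim ker(A − (4)·I) = n − 2 = 3

Summary:
  λ = 4: algebraic multiplicity = 5, geometric multiplicity = 3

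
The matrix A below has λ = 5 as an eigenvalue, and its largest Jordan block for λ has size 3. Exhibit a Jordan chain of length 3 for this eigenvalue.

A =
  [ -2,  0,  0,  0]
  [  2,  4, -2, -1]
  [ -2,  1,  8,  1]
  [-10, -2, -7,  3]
A Jordan chain for λ = 5 of length 3:
v_1 = (0, 1, 0, -1)ᵀ
v_2 = (0, -1, 1, -2)ᵀ
v_3 = (0, 1, 0, 0)ᵀ

Let N = A − (5)·I. We want v_3 with N^3 v_3 = 0 but N^2 v_3 ≠ 0; then v_{j-1} := N · v_j for j = 3, …, 2.

Pick v_3 = (0, 1, 0, 0)ᵀ.
Then v_2 = N · v_3 = (0, -1, 1, -2)ᵀ.
Then v_1 = N · v_2 = (0, 1, 0, -1)ᵀ.

Sanity check: (A − (5)·I) v_1 = (0, 0, 0, 0)ᵀ = 0. ✓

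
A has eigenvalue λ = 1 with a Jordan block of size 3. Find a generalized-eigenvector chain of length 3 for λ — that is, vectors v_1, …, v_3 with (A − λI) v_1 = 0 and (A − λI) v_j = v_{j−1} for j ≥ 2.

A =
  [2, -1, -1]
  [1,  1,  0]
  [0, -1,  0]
A Jordan chain for λ = 1 of length 3:
v_1 = (0, 1, -1)ᵀ
v_2 = (1, 1, 0)ᵀ
v_3 = (1, 0, 0)ᵀ

Let N = A − (1)·I. We want v_3 with N^3 v_3 = 0 but N^2 v_3 ≠ 0; then v_{j-1} := N · v_j for j = 3, …, 2.

Pick v_3 = (1, 0, 0)ᵀ.
Then v_2 = N · v_3 = (1, 1, 0)ᵀ.
Then v_1 = N · v_2 = (0, 1, -1)ᵀ.

Sanity check: (A − (1)·I) v_1 = (0, 0, 0)ᵀ = 0. ✓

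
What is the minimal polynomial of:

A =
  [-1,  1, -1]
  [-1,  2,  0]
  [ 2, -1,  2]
x^3 - 3*x^2 + 3*x - 1

The characteristic polynomial is χ_A(x) = (x - 1)^3, so the eigenvalues are known. The minimal polynomial is
  m_A(x) = Π_λ (x − λ)^{k_λ}
where k_λ is the size of the *largest* Jordan block for λ (equivalently, the smallest k with (A − λI)^k v = 0 for every generalised eigenvector v of λ).

  λ = 1: largest Jordan block has size 3, contributing (x − 1)^3

So m_A(x) = (x - 1)^3 = x^3 - 3*x^2 + 3*x - 1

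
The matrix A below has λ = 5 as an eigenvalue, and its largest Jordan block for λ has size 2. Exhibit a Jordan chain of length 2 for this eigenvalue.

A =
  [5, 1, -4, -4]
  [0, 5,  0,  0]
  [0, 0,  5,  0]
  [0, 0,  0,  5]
A Jordan chain for λ = 5 of length 2:
v_1 = (1, 0, 0, 0)ᵀ
v_2 = (0, 1, 0, 0)ᵀ

Let N = A − (5)·I. We want v_2 with N^2 v_2 = 0 but N^1 v_2 ≠ 0; then v_{j-1} := N · v_j for j = 2, …, 2.

Pick v_2 = (0, 1, 0, 0)ᵀ.
Then v_1 = N · v_2 = (1, 0, 0, 0)ᵀ.

Sanity check: (A − (5)·I) v_1 = (0, 0, 0, 0)ᵀ = 0. ✓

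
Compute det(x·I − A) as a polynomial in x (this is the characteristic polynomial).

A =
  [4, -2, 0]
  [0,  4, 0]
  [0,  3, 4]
x^3 - 12*x^2 + 48*x - 64

Expanding det(x·I − A) (e.g. by cofactor expansion or by noting that A is similar to its Jordan form J, which has the same characteristic polynomial as A) gives
  χ_A(x) = x^3 - 12*x^2 + 48*x - 64
which factors as (x - 4)^3. The eigenvalues (with algebraic multiplicities) are λ = 4 with multiplicity 3.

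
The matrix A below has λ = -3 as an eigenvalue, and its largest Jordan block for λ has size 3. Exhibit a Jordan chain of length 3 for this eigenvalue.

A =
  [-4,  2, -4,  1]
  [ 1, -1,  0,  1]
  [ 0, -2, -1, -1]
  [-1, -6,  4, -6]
A Jordan chain for λ = -3 of length 3:
v_1 = (2, 0, -1, -2)ᵀ
v_2 = (-1, 1, 0, -1)ᵀ
v_3 = (1, 0, 0, 0)ᵀ

Let N = A − (-3)·I. We want v_3 with N^3 v_3 = 0 but N^2 v_3 ≠ 0; then v_{j-1} := N · v_j for j = 3, …, 2.

Pick v_3 = (1, 0, 0, 0)ᵀ.
Then v_2 = N · v_3 = (-1, 1, 0, -1)ᵀ.
Then v_1 = N · v_2 = (2, 0, -1, -2)ᵀ.

Sanity check: (A − (-3)·I) v_1 = (0, 0, 0, 0)ᵀ = 0. ✓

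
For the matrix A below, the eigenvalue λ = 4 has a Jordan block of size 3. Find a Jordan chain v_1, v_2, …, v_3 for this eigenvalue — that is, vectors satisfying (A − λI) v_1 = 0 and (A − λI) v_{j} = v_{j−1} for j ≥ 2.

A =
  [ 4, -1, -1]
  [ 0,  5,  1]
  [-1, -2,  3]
A Jordan chain for λ = 4 of length 3:
v_1 = (1, -1, 1)ᵀ
v_2 = (0, 0, -1)ᵀ
v_3 = (1, 0, 0)ᵀ

Let N = A − (4)·I. We want v_3 with N^3 v_3 = 0 but N^2 v_3 ≠ 0; then v_{j-1} := N · v_j for j = 3, …, 2.

Pick v_3 = (1, 0, 0)ᵀ.
Then v_2 = N · v_3 = (0, 0, -1)ᵀ.
Then v_1 = N · v_2 = (1, -1, 1)ᵀ.

Sanity check: (A − (4)·I) v_1 = (0, 0, 0)ᵀ = 0. ✓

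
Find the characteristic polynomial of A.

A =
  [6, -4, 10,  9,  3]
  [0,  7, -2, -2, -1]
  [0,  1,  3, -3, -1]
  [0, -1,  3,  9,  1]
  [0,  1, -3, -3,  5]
x^5 - 30*x^4 + 360*x^3 - 2160*x^2 + 6480*x - 7776

Expanding det(x·I − A) (e.g. by cofactor expansion or by noting that A is similar to its Jordan form J, which has the same characteristic polynomial as A) gives
  χ_A(x) = x^5 - 30*x^4 + 360*x^3 - 2160*x^2 + 6480*x - 7776
which factors as (x - 6)^5. The eigenvalues (with algebraic multiplicities) are λ = 6 with multiplicity 5.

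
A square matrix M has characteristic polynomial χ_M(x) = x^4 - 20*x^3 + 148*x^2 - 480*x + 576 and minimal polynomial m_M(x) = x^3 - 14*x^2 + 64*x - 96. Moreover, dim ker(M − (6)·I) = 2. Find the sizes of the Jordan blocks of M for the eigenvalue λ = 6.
Block sizes for λ = 6: [1, 1]

Step 1 — from the characteristic polynomial, algebraic multiplicity of λ = 6 is 2. From dim ker(M − (6)·I) = 2, there are exactly 2 Jordan blocks for λ = 6.
Step 2 — from the minimal polynomial, the factor (x − 6) tells us the largest block for λ = 6 has size 1.
Step 3 — with total size 2, 2 blocks, and largest block 1, the block sizes (in nonincreasing order) are [1, 1].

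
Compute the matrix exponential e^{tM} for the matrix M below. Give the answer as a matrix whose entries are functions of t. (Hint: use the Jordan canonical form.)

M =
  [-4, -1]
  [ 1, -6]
e^{tM} =
  [t*exp(-5*t) + exp(-5*t), -t*exp(-5*t)]
  [t*exp(-5*t), -t*exp(-5*t) + exp(-5*t)]

Strategy: write M = P · J · P⁻¹ where J is a Jordan canonical form, so e^{tM} = P · e^{tJ} · P⁻¹, and e^{tJ} can be computed block-by-block.

M has Jordan form
J =
  [-5,  1]
  [ 0, -5]
(up to reordering of blocks).

Per-block formulas:
  For a 2×2 Jordan block J_2(-5): exp(t · J_2(-5)) = e^(-5t)·(I + t·N), where N is the 2×2 nilpotent shift.

After assembling e^{tJ} and conjugating by P, we get:

e^{tM} =
  [t*exp(-5*t) + exp(-5*t), -t*exp(-5*t)]
  [t*exp(-5*t), -t*exp(-5*t) + exp(-5*t)]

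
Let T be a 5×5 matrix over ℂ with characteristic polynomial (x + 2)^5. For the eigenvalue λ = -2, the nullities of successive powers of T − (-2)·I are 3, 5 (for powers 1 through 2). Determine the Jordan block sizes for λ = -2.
Block sizes for λ = -2: [2, 2, 1]

From the dimensions of kernels of powers, the number of Jordan blocks of size at least j is d_j − d_{j−1} where d_j = dim ker(N^j) (with d_0 = 0). Computing the differences gives [3, 2].
The number of blocks of size exactly k is (#blocks of size ≥ k) − (#blocks of size ≥ k + 1), so the partition is: 1 block(s) of size 1, 2 block(s) of size 2.
In nonincreasing order the block sizes are [2, 2, 1].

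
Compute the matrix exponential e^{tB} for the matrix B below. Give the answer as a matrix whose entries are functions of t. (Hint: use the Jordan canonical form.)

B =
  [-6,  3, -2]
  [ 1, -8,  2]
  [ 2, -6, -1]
e^{tB} =
  [-t*exp(-5*t) + exp(-5*t), 3*t*exp(-5*t), -2*t*exp(-5*t)]
  [t*exp(-5*t), -3*t*exp(-5*t) + exp(-5*t), 2*t*exp(-5*t)]
  [2*t*exp(-5*t), -6*t*exp(-5*t), 4*t*exp(-5*t) + exp(-5*t)]

Strategy: write B = P · J · P⁻¹ where J is a Jordan canonical form, so e^{tB} = P · e^{tJ} · P⁻¹, and e^{tJ} can be computed block-by-block.

B has Jordan form
J =
  [-5,  1,  0]
  [ 0, -5,  0]
  [ 0,  0, -5]
(up to reordering of blocks).

Per-block formulas:
  For a 1×1 block at λ = -5: exp(t · [-5]) = [e^(-5t)].
  For a 2×2 Jordan block J_2(-5): exp(t · J_2(-5)) = e^(-5t)·(I + t·N), where N is the 2×2 nilpotent shift.

After assembling e^{tJ} and conjugating by P, we get:

e^{tB} =
  [-t*exp(-5*t) + exp(-5*t), 3*t*exp(-5*t), -2*t*exp(-5*t)]
  [t*exp(-5*t), -3*t*exp(-5*t) + exp(-5*t), 2*t*exp(-5*t)]
  [2*t*exp(-5*t), -6*t*exp(-5*t), 4*t*exp(-5*t) + exp(-5*t)]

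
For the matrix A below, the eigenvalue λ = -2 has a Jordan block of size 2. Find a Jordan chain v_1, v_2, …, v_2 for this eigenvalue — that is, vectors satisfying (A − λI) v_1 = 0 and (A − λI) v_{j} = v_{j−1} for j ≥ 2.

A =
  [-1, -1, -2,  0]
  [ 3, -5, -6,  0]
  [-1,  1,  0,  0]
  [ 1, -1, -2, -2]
A Jordan chain for λ = -2 of length 2:
v_1 = (1, 3, -1, 1)ᵀ
v_2 = (1, 0, 0, 0)ᵀ

Let N = A − (-2)·I. We want v_2 with N^2 v_2 = 0 but N^1 v_2 ≠ 0; then v_{j-1} := N · v_j for j = 2, …, 2.

Pick v_2 = (1, 0, 0, 0)ᵀ.
Then v_1 = N · v_2 = (1, 3, -1, 1)ᵀ.

Sanity check: (A − (-2)·I) v_1 = (0, 0, 0, 0)ᵀ = 0. ✓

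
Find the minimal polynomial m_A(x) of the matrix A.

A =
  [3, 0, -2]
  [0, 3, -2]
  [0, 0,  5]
x^2 - 8*x + 15

The characteristic polynomial is χ_A(x) = (x - 5)*(x - 3)^2, so the eigenvalues are known. The minimal polynomial is
  m_A(x) = Π_λ (x − λ)^{k_λ}
where k_λ is the size of the *largest* Jordan block for λ (equivalently, the smallest k with (A − λI)^k v = 0 for every generalised eigenvector v of λ).

  λ = 3: largest Jordan block has size 1, contributing (x − 3)
  λ = 5: largest Jordan block has size 1, contributing (x − 5)

So m_A(x) = (x - 5)*(x - 3) = x^2 - 8*x + 15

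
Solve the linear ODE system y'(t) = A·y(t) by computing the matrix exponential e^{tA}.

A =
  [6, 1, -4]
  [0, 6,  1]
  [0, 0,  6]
e^{tA} =
  [exp(6*t), t*exp(6*t), t^2*exp(6*t)/2 - 4*t*exp(6*t)]
  [0, exp(6*t), t*exp(6*t)]
  [0, 0, exp(6*t)]

Strategy: write A = P · J · P⁻¹ where J is a Jordan canonical form, so e^{tA} = P · e^{tJ} · P⁻¹, and e^{tJ} can be computed block-by-block.

A has Jordan form
J =
  [6, 1, 0]
  [0, 6, 1]
  [0, 0, 6]
(up to reordering of blocks).

Per-block formulas:
  For a 3×3 Jordan block J_3(6): exp(t · J_3(6)) = e^(6t)·(I + t·N + (t^2/2)·N^2), where N is the 3×3 nilpotent shift.

After assembling e^{tJ} and conjugating by P, we get:

e^{tA} =
  [exp(6*t), t*exp(6*t), t^2*exp(6*t)/2 - 4*t*exp(6*t)]
  [0, exp(6*t), t*exp(6*t)]
  [0, 0, exp(6*t)]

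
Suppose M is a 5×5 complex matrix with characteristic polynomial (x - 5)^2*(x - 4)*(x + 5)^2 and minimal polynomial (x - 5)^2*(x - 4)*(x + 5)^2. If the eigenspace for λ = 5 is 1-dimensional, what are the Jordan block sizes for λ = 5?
Block sizes for λ = 5: [2]

Step 1 — from the characteristic polynomial, algebraic multiplicity of λ = 5 is 2. From dim ker(M − (5)·I) = 1, there are exactly 1 Jordan blocks for λ = 5.
Step 2 — from the minimal polynomial, the factor (x − 5)^2 tells us the largest block for λ = 5 has size 2.
Step 3 — with total size 2, 1 blocks, and largest block 2, the block sizes (in nonincreasing order) are [2].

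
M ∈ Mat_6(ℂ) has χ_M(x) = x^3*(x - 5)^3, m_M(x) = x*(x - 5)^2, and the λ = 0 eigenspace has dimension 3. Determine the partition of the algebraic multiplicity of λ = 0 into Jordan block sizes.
Block sizes for λ = 0: [1, 1, 1]

Step 1 — from the characteristic polynomial, algebraic multiplicity of λ = 0 is 3. From dim ker(M − (0)·I) = 3, there are exactly 3 Jordan blocks for λ = 0.
Step 2 — from the minimal polynomial, the factor (x − 0) tells us the largest block for λ = 0 has size 1.
Step 3 — with total size 3, 3 blocks, and largest block 1, the block sizes (in nonincreasing order) are [1, 1, 1].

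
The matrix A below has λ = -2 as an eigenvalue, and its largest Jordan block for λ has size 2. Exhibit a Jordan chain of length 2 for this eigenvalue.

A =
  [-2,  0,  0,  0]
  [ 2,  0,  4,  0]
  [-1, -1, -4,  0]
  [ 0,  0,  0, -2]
A Jordan chain for λ = -2 of length 2:
v_1 = (0, 2, -1, 0)ᵀ
v_2 = (1, 0, 0, 0)ᵀ

Let N = A − (-2)·I. We want v_2 with N^2 v_2 = 0 but N^1 v_2 ≠ 0; then v_{j-1} := N · v_j for j = 2, …, 2.

Pick v_2 = (1, 0, 0, 0)ᵀ.
Then v_1 = N · v_2 = (0, 2, -1, 0)ᵀ.

Sanity check: (A − (-2)·I) v_1 = (0, 0, 0, 0)ᵀ = 0. ✓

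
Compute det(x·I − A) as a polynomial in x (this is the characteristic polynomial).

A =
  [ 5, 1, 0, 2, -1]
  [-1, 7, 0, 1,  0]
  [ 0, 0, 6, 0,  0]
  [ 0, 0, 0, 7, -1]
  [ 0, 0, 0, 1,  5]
x^5 - 30*x^4 + 360*x^3 - 2160*x^2 + 6480*x - 7776

Expanding det(x·I − A) (e.g. by cofactor expansion or by noting that A is similar to its Jordan form J, which has the same characteristic polynomial as A) gives
  χ_A(x) = x^5 - 30*x^4 + 360*x^3 - 2160*x^2 + 6480*x - 7776
which factors as (x - 6)^5. The eigenvalues (with algebraic multiplicities) are λ = 6 with multiplicity 5.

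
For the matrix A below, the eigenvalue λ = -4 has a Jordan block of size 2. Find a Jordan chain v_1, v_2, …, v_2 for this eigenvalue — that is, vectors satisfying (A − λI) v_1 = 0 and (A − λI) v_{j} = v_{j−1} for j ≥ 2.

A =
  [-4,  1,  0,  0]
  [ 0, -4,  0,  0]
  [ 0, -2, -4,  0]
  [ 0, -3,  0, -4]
A Jordan chain for λ = -4 of length 2:
v_1 = (1, 0, -2, -3)ᵀ
v_2 = (0, 1, 0, 0)ᵀ

Let N = A − (-4)·I. We want v_2 with N^2 v_2 = 0 but N^1 v_2 ≠ 0; then v_{j-1} := N · v_j for j = 2, …, 2.

Pick v_2 = (0, 1, 0, 0)ᵀ.
Then v_1 = N · v_2 = (1, 0, -2, -3)ᵀ.

Sanity check: (A − (-4)·I) v_1 = (0, 0, 0, 0)ᵀ = 0. ✓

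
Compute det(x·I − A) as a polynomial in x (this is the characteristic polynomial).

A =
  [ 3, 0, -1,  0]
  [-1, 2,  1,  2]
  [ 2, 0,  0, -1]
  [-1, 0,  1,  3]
x^4 - 8*x^3 + 24*x^2 - 32*x + 16

Expanding det(x·I − A) (e.g. by cofactor expansion or by noting that A is similar to its Jordan form J, which has the same characteristic polynomial as A) gives
  χ_A(x) = x^4 - 8*x^3 + 24*x^2 - 32*x + 16
which factors as (x - 2)^4. The eigenvalues (with algebraic multiplicities) are λ = 2 with multiplicity 4.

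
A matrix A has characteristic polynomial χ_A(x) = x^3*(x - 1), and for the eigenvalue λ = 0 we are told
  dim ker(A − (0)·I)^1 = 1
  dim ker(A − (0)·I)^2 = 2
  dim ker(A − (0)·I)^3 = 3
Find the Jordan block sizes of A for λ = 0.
Block sizes for λ = 0: [3]

From the dimensions of kernels of powers, the number of Jordan blocks of size at least j is d_j − d_{j−1} where d_j = dim ker(N^j) (with d_0 = 0). Computing the differences gives [1, 1, 1].
The number of blocks of size exactly k is (#blocks of size ≥ k) − (#blocks of size ≥ k + 1), so the partition is: 1 block(s) of size 3.
In nonincreasing order the block sizes are [3].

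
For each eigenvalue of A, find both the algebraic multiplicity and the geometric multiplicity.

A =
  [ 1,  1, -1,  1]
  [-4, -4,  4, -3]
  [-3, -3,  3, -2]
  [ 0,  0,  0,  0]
λ = 0: alg = 4, geom = 2

Step 1 — factor the characteristic polynomial to read off the algebraic multiplicities:
  χ_A(x) = x^4

Step 2 — compute geometric multiplicities via the rank-nullity identity g(λ) = n − rank(A − λI):
  rank(A − (0)·I) = 2, so dim ker(A − (0)·I) = n − 2 = 2

Summary:
  λ = 0: algebraic multiplicity = 4, geometric multiplicity = 2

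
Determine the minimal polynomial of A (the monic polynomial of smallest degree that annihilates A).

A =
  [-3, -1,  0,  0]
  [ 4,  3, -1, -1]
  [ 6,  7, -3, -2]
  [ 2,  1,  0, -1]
x^3 + 3*x^2 + 3*x + 1

The characteristic polynomial is χ_A(x) = (x + 1)^4, so the eigenvalues are known. The minimal polynomial is
  m_A(x) = Π_λ (x − λ)^{k_λ}
where k_λ is the size of the *largest* Jordan block for λ (equivalently, the smallest k with (A − λI)^k v = 0 for every generalised eigenvector v of λ).

  λ = -1: largest Jordan block has size 3, contributing (x + 1)^3

So m_A(x) = (x + 1)^3 = x^3 + 3*x^2 + 3*x + 1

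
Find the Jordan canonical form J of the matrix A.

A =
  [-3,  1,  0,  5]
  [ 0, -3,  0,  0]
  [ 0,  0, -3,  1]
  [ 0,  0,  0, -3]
J_2(-3) ⊕ J_2(-3)

The characteristic polynomial is
  det(x·I − A) = x^4 + 12*x^3 + 54*x^2 + 108*x + 81 = (x + 3)^4

Eigenvalues and multiplicities (the geometric multiplicity of λ is n − rank(A − λI), which equals the number of Jordan blocks for λ):
  λ = -3: algebraic multiplicity = 4, geometric multiplicity = 2

Determining the block sizes for each eigenvalue:
  λ = -3: with am = 4 and gm = 2, the partition is not yet determined (e.g. several partitions of 4 into 2 parts exist). Let N = A − (-3)·I. Computing rank(N^1) = 2, rank(N^2) = 0; the number of blocks of size ≥ j is rank(N^{j−1}) − rank(N^j), giving [2, 2]. So we have 2 block(s) of size 2 → block sizes [2, 2]

Assembling the blocks gives a Jordan form
J =
  [-3,  1,  0,  0]
  [ 0, -3,  0,  0]
  [ 0,  0, -3,  1]
  [ 0,  0,  0, -3]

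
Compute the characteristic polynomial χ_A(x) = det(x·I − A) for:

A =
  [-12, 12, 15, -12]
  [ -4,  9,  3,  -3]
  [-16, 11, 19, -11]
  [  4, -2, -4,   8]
x^4 - 24*x^3 + 216*x^2 - 864*x + 1296

Expanding det(x·I − A) (e.g. by cofactor expansion or by noting that A is similar to its Jordan form J, which has the same characteristic polynomial as A) gives
  χ_A(x) = x^4 - 24*x^3 + 216*x^2 - 864*x + 1296
which factors as (x - 6)^4. The eigenvalues (with algebraic multiplicities) are λ = 6 with multiplicity 4.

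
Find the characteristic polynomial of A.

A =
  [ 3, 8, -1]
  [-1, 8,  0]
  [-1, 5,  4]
x^3 - 15*x^2 + 75*x - 125

Expanding det(x·I − A) (e.g. by cofactor expansion or by noting that A is similar to its Jordan form J, which has the same characteristic polynomial as A) gives
  χ_A(x) = x^3 - 15*x^2 + 75*x - 125
which factors as (x - 5)^3. The eigenvalues (with algebraic multiplicities) are λ = 5 with multiplicity 3.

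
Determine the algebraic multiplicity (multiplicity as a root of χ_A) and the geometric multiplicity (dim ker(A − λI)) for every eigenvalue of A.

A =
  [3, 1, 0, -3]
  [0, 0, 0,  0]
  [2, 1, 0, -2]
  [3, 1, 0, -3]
λ = 0: alg = 4, geom = 2

Step 1 — factor the characteristic polynomial to read off the algebraic multiplicities:
  χ_A(x) = x^4

Step 2 — compute geometric multiplicities via the rank-nullity identity g(λ) = n − rank(A − λI):
  rank(A − (0)·I) = 2, so dim ker(A − (0)·I) = n − 2 = 2

Summary:
  λ = 0: algebraic multiplicity = 4, geometric multiplicity = 2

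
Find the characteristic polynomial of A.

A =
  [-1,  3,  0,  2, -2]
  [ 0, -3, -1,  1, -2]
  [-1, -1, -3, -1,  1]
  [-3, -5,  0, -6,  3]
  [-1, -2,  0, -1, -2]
x^5 + 15*x^4 + 90*x^3 + 270*x^2 + 405*x + 243

Expanding det(x·I − A) (e.g. by cofactor expansion or by noting that A is similar to its Jordan form J, which has the same characteristic polynomial as A) gives
  χ_A(x) = x^5 + 15*x^4 + 90*x^3 + 270*x^2 + 405*x + 243
which factors as (x + 3)^5. The eigenvalues (with algebraic multiplicities) are λ = -3 with multiplicity 5.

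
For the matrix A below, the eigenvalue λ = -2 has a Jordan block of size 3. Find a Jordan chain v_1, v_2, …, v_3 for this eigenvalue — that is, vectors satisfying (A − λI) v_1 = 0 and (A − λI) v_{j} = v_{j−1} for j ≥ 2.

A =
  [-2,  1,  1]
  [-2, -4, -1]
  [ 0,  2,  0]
A Jordan chain for λ = -2 of length 3:
v_1 = (-2, 4, -4)ᵀ
v_2 = (0, -2, 0)ᵀ
v_3 = (1, 0, 0)ᵀ

Let N = A − (-2)·I. We want v_3 with N^3 v_3 = 0 but N^2 v_3 ≠ 0; then v_{j-1} := N · v_j for j = 3, …, 2.

Pick v_3 = (1, 0, 0)ᵀ.
Then v_2 = N · v_3 = (0, -2, 0)ᵀ.
Then v_1 = N · v_2 = (-2, 4, -4)ᵀ.

Sanity check: (A − (-2)·I) v_1 = (0, 0, 0)ᵀ = 0. ✓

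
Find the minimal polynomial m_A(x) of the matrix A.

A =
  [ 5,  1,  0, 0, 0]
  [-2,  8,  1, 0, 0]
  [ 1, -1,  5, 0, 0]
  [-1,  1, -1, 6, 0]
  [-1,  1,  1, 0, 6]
x^3 - 18*x^2 + 108*x - 216

The characteristic polynomial is χ_A(x) = (x - 6)^5, so the eigenvalues are known. The minimal polynomial is
  m_A(x) = Π_λ (x − λ)^{k_λ}
where k_λ is the size of the *largest* Jordan block for λ (equivalently, the smallest k with (A − λI)^k v = 0 for every generalised eigenvector v of λ).

  λ = 6: largest Jordan block has size 3, contributing (x − 6)^3

So m_A(x) = (x - 6)^3 = x^3 - 18*x^2 + 108*x - 216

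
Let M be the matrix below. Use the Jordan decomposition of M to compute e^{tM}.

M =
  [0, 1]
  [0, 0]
e^{tM} =
  [1, t]
  [0, 1]

Strategy: write M = P · J · P⁻¹ where J is a Jordan canonical form, so e^{tM} = P · e^{tJ} · P⁻¹, and e^{tJ} can be computed block-by-block.

M has Jordan form
J =
  [0, 1]
  [0, 0]
(up to reordering of blocks).

Per-block formulas:
  For a 2×2 Jordan block J_2(0): exp(t · J_2(0)) = e^(0t)·(I + t·N), where N is the 2×2 nilpotent shift.

After assembling e^{tJ} and conjugating by P, we get:

e^{tM} =
  [1, t]
  [0, 1]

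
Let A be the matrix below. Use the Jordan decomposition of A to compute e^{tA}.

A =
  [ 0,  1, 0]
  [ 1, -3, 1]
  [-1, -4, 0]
e^{tA} =
  [t^2*exp(-t) + t*exp(-t) + exp(-t), -t^2*exp(-t)/2 + t*exp(-t), t^2*exp(-t)/2]
  [-t^2*exp(-t) + t*exp(-t), t^2*exp(-t)/2 - 2*t*exp(-t) + exp(-t), -t^2*exp(-t)/2 + t*exp(-t)]
  [-3*t^2*exp(-t) - t*exp(-t), 3*t^2*exp(-t)/2 - 4*t*exp(-t), -3*t^2*exp(-t)/2 + t*exp(-t) + exp(-t)]

Strategy: write A = P · J · P⁻¹ where J is a Jordan canonical form, so e^{tA} = P · e^{tJ} · P⁻¹, and e^{tJ} can be computed block-by-block.

A has Jordan form
J =
  [-1,  1,  0]
  [ 0, -1,  1]
  [ 0,  0, -1]
(up to reordering of blocks).

Per-block formulas:
  For a 3×3 Jordan block J_3(-1): exp(t · J_3(-1)) = e^(-1t)·(I + t·N + (t^2/2)·N^2), where N is the 3×3 nilpotent shift.

After assembling e^{tJ} and conjugating by P, we get:

e^{tA} =
  [t^2*exp(-t) + t*exp(-t) + exp(-t), -t^2*exp(-t)/2 + t*exp(-t), t^2*exp(-t)/2]
  [-t^2*exp(-t) + t*exp(-t), t^2*exp(-t)/2 - 2*t*exp(-t) + exp(-t), -t^2*exp(-t)/2 + t*exp(-t)]
  [-3*t^2*exp(-t) - t*exp(-t), 3*t^2*exp(-t)/2 - 4*t*exp(-t), -3*t^2*exp(-t)/2 + t*exp(-t) + exp(-t)]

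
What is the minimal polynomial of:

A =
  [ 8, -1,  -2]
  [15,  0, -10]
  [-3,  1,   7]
x^2 - 10*x + 25

The characteristic polynomial is χ_A(x) = (x - 5)^3, so the eigenvalues are known. The minimal polynomial is
  m_A(x) = Π_λ (x − λ)^{k_λ}
where k_λ is the size of the *largest* Jordan block for λ (equivalently, the smallest k with (A − λI)^k v = 0 for every generalised eigenvector v of λ).

  λ = 5: largest Jordan block has size 2, contributing (x − 5)^2

So m_A(x) = (x - 5)^2 = x^2 - 10*x + 25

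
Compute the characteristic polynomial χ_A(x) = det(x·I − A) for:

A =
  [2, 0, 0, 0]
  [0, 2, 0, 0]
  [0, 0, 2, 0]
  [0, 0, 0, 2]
x^4 - 8*x^3 + 24*x^2 - 32*x + 16

Expanding det(x·I − A) (e.g. by cofactor expansion or by noting that A is similar to its Jordan form J, which has the same characteristic polynomial as A) gives
  χ_A(x) = x^4 - 8*x^3 + 24*x^2 - 32*x + 16
which factors as (x - 2)^4. The eigenvalues (with algebraic multiplicities) are λ = 2 with multiplicity 4.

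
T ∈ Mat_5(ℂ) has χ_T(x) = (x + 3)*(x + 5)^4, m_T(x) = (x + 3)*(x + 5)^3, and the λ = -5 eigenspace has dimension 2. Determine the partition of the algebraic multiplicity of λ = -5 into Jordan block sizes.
Block sizes for λ = -5: [3, 1]

Step 1 — from the characteristic polynomial, algebraic multiplicity of λ = -5 is 4. From dim ker(T − (-5)·I) = 2, there are exactly 2 Jordan blocks for λ = -5.
Step 2 — from the minimal polynomial, the factor (x + 5)^3 tells us the largest block for λ = -5 has size 3.
Step 3 — with total size 4, 2 blocks, and largest block 3, the block sizes (in nonincreasing order) are [3, 1].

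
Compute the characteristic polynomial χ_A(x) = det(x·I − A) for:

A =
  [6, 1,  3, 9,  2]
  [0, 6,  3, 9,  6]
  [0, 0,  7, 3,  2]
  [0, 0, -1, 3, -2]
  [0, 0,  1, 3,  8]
x^5 - 30*x^4 + 360*x^3 - 2160*x^2 + 6480*x - 7776

Expanding det(x·I − A) (e.g. by cofactor expansion or by noting that A is similar to its Jordan form J, which has the same characteristic polynomial as A) gives
  χ_A(x) = x^5 - 30*x^4 + 360*x^3 - 2160*x^2 + 6480*x - 7776
which factors as (x - 6)^5. The eigenvalues (with algebraic multiplicities) are λ = 6 with multiplicity 5.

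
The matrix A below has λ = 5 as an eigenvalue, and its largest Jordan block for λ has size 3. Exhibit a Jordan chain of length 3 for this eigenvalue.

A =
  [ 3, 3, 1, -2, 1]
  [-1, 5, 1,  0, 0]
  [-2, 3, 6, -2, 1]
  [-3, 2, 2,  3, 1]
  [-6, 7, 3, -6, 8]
A Jordan chain for λ = 5 of length 3:
v_1 = (-1, 0, -1, 0, -1)ᵀ
v_2 = (-2, -1, -2, -3, -6)ᵀ
v_3 = (1, 0, 0, 0, 0)ᵀ

Let N = A − (5)·I. We want v_3 with N^3 v_3 = 0 but N^2 v_3 ≠ 0; then v_{j-1} := N · v_j for j = 3, …, 2.

Pick v_3 = (1, 0, 0, 0, 0)ᵀ.
Then v_2 = N · v_3 = (-2, -1, -2, -3, -6)ᵀ.
Then v_1 = N · v_2 = (-1, 0, -1, 0, -1)ᵀ.

Sanity check: (A − (5)·I) v_1 = (0, 0, 0, 0, 0)ᵀ = 0. ✓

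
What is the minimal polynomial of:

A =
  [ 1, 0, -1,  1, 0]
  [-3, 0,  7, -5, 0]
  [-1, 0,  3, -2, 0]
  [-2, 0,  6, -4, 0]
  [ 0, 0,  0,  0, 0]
x^3

The characteristic polynomial is χ_A(x) = x^5, so the eigenvalues are known. The minimal polynomial is
  m_A(x) = Π_λ (x − λ)^{k_λ}
where k_λ is the size of the *largest* Jordan block for λ (equivalently, the smallest k with (A − λI)^k v = 0 for every generalised eigenvector v of λ).

  λ = 0: largest Jordan block has size 3, contributing (x − 0)^3

So m_A(x) = x^3 = x^3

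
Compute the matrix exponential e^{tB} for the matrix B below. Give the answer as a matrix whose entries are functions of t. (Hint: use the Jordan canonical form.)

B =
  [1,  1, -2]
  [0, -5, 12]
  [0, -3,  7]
e^{tB} =
  [exp(t), t*exp(t), -2*t*exp(t)]
  [0, -6*t*exp(t) + exp(t), 12*t*exp(t)]
  [0, -3*t*exp(t), 6*t*exp(t) + exp(t)]

Strategy: write B = P · J · P⁻¹ where J is a Jordan canonical form, so e^{tB} = P · e^{tJ} · P⁻¹, and e^{tJ} can be computed block-by-block.

B has Jordan form
J =
  [1, 1, 0]
  [0, 1, 0]
  [0, 0, 1]
(up to reordering of blocks).

Per-block formulas:
  For a 2×2 Jordan block J_2(1): exp(t · J_2(1)) = e^(1t)·(I + t·N), where N is the 2×2 nilpotent shift.
  For a 1×1 block at λ = 1: exp(t · [1]) = [e^(1t)].

After assembling e^{tJ} and conjugating by P, we get:

e^{tB} =
  [exp(t), t*exp(t), -2*t*exp(t)]
  [0, -6*t*exp(t) + exp(t), 12*t*exp(t)]
  [0, -3*t*exp(t), 6*t*exp(t) + exp(t)]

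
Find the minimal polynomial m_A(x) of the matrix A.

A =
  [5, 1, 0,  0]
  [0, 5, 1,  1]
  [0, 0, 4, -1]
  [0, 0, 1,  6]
x^3 - 15*x^2 + 75*x - 125

The characteristic polynomial is χ_A(x) = (x - 5)^4, so the eigenvalues are known. The minimal polynomial is
  m_A(x) = Π_λ (x − λ)^{k_λ}
where k_λ is the size of the *largest* Jordan block for λ (equivalently, the smallest k with (A − λI)^k v = 0 for every generalised eigenvector v of λ).

  λ = 5: largest Jordan block has size 3, contributing (x − 5)^3

So m_A(x) = (x - 5)^3 = x^3 - 15*x^2 + 75*x - 125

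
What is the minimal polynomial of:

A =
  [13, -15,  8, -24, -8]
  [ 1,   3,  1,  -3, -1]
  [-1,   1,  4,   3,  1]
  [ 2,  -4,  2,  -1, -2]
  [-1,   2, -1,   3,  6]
x^3 - 15*x^2 + 75*x - 125

The characteristic polynomial is χ_A(x) = (x - 5)^5, so the eigenvalues are known. The minimal polynomial is
  m_A(x) = Π_λ (x − λ)^{k_λ}
where k_λ is the size of the *largest* Jordan block for λ (equivalently, the smallest k with (A − λI)^k v = 0 for every generalised eigenvector v of λ).

  λ = 5: largest Jordan block has size 3, contributing (x − 5)^3

So m_A(x) = (x - 5)^3 = x^3 - 15*x^2 + 75*x - 125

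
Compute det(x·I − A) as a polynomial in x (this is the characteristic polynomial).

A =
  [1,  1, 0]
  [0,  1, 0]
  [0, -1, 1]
x^3 - 3*x^2 + 3*x - 1

Expanding det(x·I − A) (e.g. by cofactor expansion or by noting that A is similar to its Jordan form J, which has the same characteristic polynomial as A) gives
  χ_A(x) = x^3 - 3*x^2 + 3*x - 1
which factors as (x - 1)^3. The eigenvalues (with algebraic multiplicities) are λ = 1 with multiplicity 3.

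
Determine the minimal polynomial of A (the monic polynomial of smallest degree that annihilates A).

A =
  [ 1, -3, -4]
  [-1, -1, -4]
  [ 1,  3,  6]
x^2 - 4*x + 4

The characteristic polynomial is χ_A(x) = (x - 2)^3, so the eigenvalues are known. The minimal polynomial is
  m_A(x) = Π_λ (x − λ)^{k_λ}
where k_λ is the size of the *largest* Jordan block for λ (equivalently, the smallest k with (A − λI)^k v = 0 for every generalised eigenvector v of λ).

  λ = 2: largest Jordan block has size 2, contributing (x − 2)^2

So m_A(x) = (x - 2)^2 = x^2 - 4*x + 4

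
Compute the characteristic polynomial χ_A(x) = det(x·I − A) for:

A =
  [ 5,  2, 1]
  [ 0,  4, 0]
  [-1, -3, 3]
x^3 - 12*x^2 + 48*x - 64

Expanding det(x·I − A) (e.g. by cofactor expansion or by noting that A is similar to its Jordan form J, which has the same characteristic polynomial as A) gives
  χ_A(x) = x^3 - 12*x^2 + 48*x - 64
which factors as (x - 4)^3. The eigenvalues (with algebraic multiplicities) are λ = 4 with multiplicity 3.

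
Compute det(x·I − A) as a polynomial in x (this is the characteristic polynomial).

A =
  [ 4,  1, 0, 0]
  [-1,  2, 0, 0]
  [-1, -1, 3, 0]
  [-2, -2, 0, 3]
x^4 - 12*x^3 + 54*x^2 - 108*x + 81

Expanding det(x·I − A) (e.g. by cofactor expansion or by noting that A is similar to its Jordan form J, which has the same characteristic polynomial as A) gives
  χ_A(x) = x^4 - 12*x^3 + 54*x^2 - 108*x + 81
which factors as (x - 3)^4. The eigenvalues (with algebraic multiplicities) are λ = 3 with multiplicity 4.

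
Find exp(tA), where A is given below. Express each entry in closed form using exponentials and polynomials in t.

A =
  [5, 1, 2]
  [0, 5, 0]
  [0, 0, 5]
e^{tA} =
  [exp(5*t), t*exp(5*t), 2*t*exp(5*t)]
  [0, exp(5*t), 0]
  [0, 0, exp(5*t)]

Strategy: write A = P · J · P⁻¹ where J is a Jordan canonical form, so e^{tA} = P · e^{tJ} · P⁻¹, and e^{tJ} can be computed block-by-block.

A has Jordan form
J =
  [5, 1, 0]
  [0, 5, 0]
  [0, 0, 5]
(up to reordering of blocks).

Per-block formulas:
  For a 2×2 Jordan block J_2(5): exp(t · J_2(5)) = e^(5t)·(I + t·N), where N is the 2×2 nilpotent shift.
  For a 1×1 block at λ = 5: exp(t · [5]) = [e^(5t)].

After assembling e^{tJ} and conjugating by P, we get:

e^{tA} =
  [exp(5*t), t*exp(5*t), 2*t*exp(5*t)]
  [0, exp(5*t), 0]
  [0, 0, exp(5*t)]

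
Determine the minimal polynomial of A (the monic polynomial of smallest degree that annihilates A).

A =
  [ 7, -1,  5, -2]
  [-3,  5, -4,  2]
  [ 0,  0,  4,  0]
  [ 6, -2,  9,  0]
x^3 - 12*x^2 + 48*x - 64

The characteristic polynomial is χ_A(x) = (x - 4)^4, so the eigenvalues are known. The minimal polynomial is
  m_A(x) = Π_λ (x − λ)^{k_λ}
where k_λ is the size of the *largest* Jordan block for λ (equivalently, the smallest k with (A − λI)^k v = 0 for every generalised eigenvector v of λ).

  λ = 4: largest Jordan block has size 3, contributing (x − 4)^3

So m_A(x) = (x - 4)^3 = x^3 - 12*x^2 + 48*x - 64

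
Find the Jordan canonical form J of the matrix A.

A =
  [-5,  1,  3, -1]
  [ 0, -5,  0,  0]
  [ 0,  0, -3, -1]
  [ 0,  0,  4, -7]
J_3(-5) ⊕ J_1(-5)

The characteristic polynomial is
  det(x·I − A) = x^4 + 20*x^3 + 150*x^2 + 500*x + 625 = (x + 5)^4

Eigenvalues and multiplicities (the geometric multiplicity of λ is n − rank(A − λI), which equals the number of Jordan blocks for λ):
  λ = -5: algebraic multiplicity = 4, geometric multiplicity = 2

Determining the block sizes for each eigenvalue:
  λ = -5: with am = 4 and gm = 2, the partition is not yet determined (e.g. several partitions of 4 into 2 parts exist). Let N = A − (-5)·I. Computing rank(N^1) = 2, rank(N^2) = 1, rank(N^3) = 0; the number of blocks of size ≥ j is rank(N^{j−1}) − rank(N^j), giving [2, 1, 1]. So we have 1 block(s) of size 3, 1 block(s) of size 1 → block sizes [3, 1]

Assembling the blocks gives a Jordan form
J =
  [-5,  1,  0,  0]
  [ 0, -5,  1,  0]
  [ 0,  0, -5,  0]
  [ 0,  0,  0, -5]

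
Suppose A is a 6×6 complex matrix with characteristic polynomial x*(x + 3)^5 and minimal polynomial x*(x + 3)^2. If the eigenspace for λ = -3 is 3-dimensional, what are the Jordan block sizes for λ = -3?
Block sizes for λ = -3: [2, 2, 1]

Step 1 — from the characteristic polynomial, algebraic multiplicity of λ = -3 is 5. From dim ker(A − (-3)·I) = 3, there are exactly 3 Jordan blocks for λ = -3.
Step 2 — from the minimal polynomial, the factor (x + 3)^2 tells us the largest block for λ = -3 has size 2.
Step 3 — with total size 5, 3 blocks, and largest block 2, the block sizes (in nonincreasing order) are [2, 2, 1].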